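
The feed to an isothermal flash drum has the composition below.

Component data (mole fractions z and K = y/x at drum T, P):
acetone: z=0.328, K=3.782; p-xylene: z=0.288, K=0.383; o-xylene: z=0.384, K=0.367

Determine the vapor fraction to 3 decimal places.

Iterate (Newton) starting at ψ = 0.5:
  ψ = 0.500: g = -0.2310, g' = -1.003 → ψ = 0.270
  ψ = 0.270: g = 0.0151, g' = -1.210 → ψ = 0.282
Converged at ψ = 0.282.

ψ = 0.282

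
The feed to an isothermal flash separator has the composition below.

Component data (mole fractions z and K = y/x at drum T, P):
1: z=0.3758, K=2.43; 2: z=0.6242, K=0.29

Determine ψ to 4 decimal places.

ψ = 0.0928

Material balance + equilibrium reduce to Σ zᵢ(Kᵢ−1)/(1+ψ(Kᵢ−1)) = 0.
g(0) = ΣzᵢKᵢ − 1 = 0.0942 and g(1) = 1 − Σzᵢ/Kᵢ = -1.3071, so a root lies in (0, 1).
Binary case is linear: z₁(K₁−1)(1+ψ(K₂−1)) + z₂(K₂−1)(1+ψ(K₁−1)) = 0
⇒ ψ = [z₁(K₁−1)+z₂(K₂−1)] / [−(K₁−1)(K₂−1)] = 0.09421/1.01530 = 0.0928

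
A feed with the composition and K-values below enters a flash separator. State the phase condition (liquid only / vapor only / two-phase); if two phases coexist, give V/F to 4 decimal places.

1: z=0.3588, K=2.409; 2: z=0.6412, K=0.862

vapor only

ΣzᵢKᵢ = 1.4171; Σzᵢ/Kᵢ = 0.8928.
Since Σzᵢ/Kᵢ < 1 the mixture is above its dew point — single vapor phase.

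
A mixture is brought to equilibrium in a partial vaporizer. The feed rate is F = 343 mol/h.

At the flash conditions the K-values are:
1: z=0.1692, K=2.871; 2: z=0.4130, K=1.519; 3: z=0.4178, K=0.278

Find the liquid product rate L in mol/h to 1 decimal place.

L = 238.5 mol/h

Let β = V/F and solve Σ zᵢ(Kᵢ−1)/(1+β(Kᵢ−1)) = 0.
Feasibility: ΣzᵢKᵢ = 1.2293, Σzᵢ/Kᵢ = 1.8337 — both > 1, two phases present.
Iterate (Newton) starting at β = 0.59:
  β = 0.5900: g = -0.21094, g' = -0.8600 → β = 0.3447
  β = 0.3447: g = -0.02734, g' = -0.6850 → β = 0.3048
  β = 0.3048: g = -0.00010, g' = -0.6812 → β = 0.3047
Converged at β = 0.3047.
Then V = β·F = 0.3047·343 = 104.5 mol/h and L = F − V = 238.5 mol/h.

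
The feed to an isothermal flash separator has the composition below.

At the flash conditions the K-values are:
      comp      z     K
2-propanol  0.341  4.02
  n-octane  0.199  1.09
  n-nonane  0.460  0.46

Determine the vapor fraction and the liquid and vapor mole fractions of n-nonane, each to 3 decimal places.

Newton–Raphson from ψ = 0.5:
  ψ = 0.500: g = 0.0872, g' = -0.747 → ψ = 0.617
  ψ = 0.617: g = 0.0043, g' = -0.683 → ψ = 0.623
Converged at ψ = 0.623.
Compositions from xᵢ = zᵢ/(1+ψ(Kᵢ−1)), yᵢ = Kᵢxᵢ:
  2-propanol: x = 0.118, y = 0.476
  n-octane: x = 0.188, y = 0.205
  n-nonane: x = 0.693, y = 0.319

ψ = 0.623, x_n-nonane = 0.693, y_n-nonane = 0.319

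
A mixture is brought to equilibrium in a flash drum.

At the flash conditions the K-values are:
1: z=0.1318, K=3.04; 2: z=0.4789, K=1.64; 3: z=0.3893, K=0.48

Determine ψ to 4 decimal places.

Material balance + equilibrium reduce to Σ zᵢ(Kᵢ−1)/(1+ψ(Kᵢ−1)) = 0.
g(0) = ΣzᵢKᵢ − 1 = 0.3729 and g(1) = 1 − Σzᵢ/Kᵢ = -0.1464, so a root lies in (0, 1).
Newton–Raphson from ψ = 0.35:
  ψ = 0.3500: g = 0.15980, g' = -0.4750 → ψ = 0.6864
  ψ = 0.6864: g = 0.01015, g' = -0.4445 → ψ = 0.7093
  ψ = 0.7093: g = -0.00005, g' = -0.4486 → ψ = 0.7092
Converged at ψ = 0.7092.

ψ = 0.7092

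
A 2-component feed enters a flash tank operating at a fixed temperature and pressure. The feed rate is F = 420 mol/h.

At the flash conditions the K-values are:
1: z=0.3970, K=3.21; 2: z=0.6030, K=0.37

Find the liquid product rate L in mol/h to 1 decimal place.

L = 269.9 mol/h

Material balance + equilibrium reduce to Σ zᵢ(Kᵢ−1)/(1+V/F(Kᵢ−1)) = 0.
Feasibility: ΣzᵢKᵢ = 1.4975, Σzᵢ/Kᵢ = 1.7534 — both > 1, two phases present.
Binary case is linear: z₁(K₁−1)(1+V/F(K₂−1)) + z₂(K₂−1)(1+V/F(K₁−1)) = 0
⇒ V/F = [z₁(K₁−1)+z₂(K₂−1)] / [−(K₁−1)(K₂−1)] = 0.49748/1.39230 = 0.3573
Then V = V/F·F = 0.3573·420 = 150.1 mol/h and L = F − V = 269.9 mol/h.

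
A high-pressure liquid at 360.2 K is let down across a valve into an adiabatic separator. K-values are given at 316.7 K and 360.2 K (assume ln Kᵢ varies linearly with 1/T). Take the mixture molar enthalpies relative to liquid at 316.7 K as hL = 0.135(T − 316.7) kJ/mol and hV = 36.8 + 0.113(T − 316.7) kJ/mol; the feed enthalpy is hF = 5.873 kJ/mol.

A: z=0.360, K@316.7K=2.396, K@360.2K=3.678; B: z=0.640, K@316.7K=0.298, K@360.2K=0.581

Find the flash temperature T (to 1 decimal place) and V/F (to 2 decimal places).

Adiabatic flash: solve Rachford–Rice at each trial T, then check hF = ψ·hV(T) + (1−ψ)·hL(T).
  T = 316.7 K: K = (2.396, 0.298), RR gives ψ = 0.054, H_out = 2.001 kJ/mol
  T = 360.2 K: K = (3.678, 0.581), RR gives ψ = 0.620, H_out = 28.102 kJ/mol
  T = 338.4 K: K = (3.008, 0.425), RR gives ψ = 0.307, H_out = 14.087 kJ/mol
  T = 327.5 K: K = (2.693, 0.358), RR gives ψ = 0.182, H_out = 8.130 kJ/mol
  T = 322.1 K: K = (2.543, 0.327), RR gives ψ = 0.120, H_out = 5.133 kJ/mol
  T = 324.8 K: K = (2.618, 0.342), RR gives ψ = 0.152, H_out = 6.643 kJ/mol
  T = 323.5 K: K = (2.582, 0.335), RR gives ψ = 0.136, H_out = 5.920 kJ/mol
Linear interpolation between T = 322.1 (H_out = 5.133) and T = 323.5 (H_out = 5.920) on hF = 5.873 gives T ≈ 323.4 K, at which ψ = 0.14.

T = 323.4 K, V/F = 0.14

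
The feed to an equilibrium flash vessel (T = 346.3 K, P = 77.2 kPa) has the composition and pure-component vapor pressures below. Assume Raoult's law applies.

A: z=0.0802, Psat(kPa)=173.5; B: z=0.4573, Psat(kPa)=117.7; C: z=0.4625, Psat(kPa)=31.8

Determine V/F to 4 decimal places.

Raoult's law: Kᵢ = Pᵢˢᵃᵗ/P = Pᵢˢᵃᵗ/77.2.
  K_A = 173.5/77.2 = 2.247409, K_B = 117.7/77.2 = 1.524611, K_C = 31.8/77.2 = 0.411917
Material balance + equilibrium reduce to Σ zᵢ(Kᵢ−1)/(1+V/F(Kᵢ−1)) = 0.
g(0) = ΣzᵢKᵢ − 1 = 0.0680 and g(1) = 1 − Σzᵢ/Kᵢ = -0.4584, so a root lies in (0, 1).
Newton iteration, V/F⁰ = 0.5:
  V/F = 0.5000: g = -0.13361, g' = -0.4473 → V/F = 0.2013
  V/F = 0.2013: g = -0.01155, g' = -0.3885 → V/F = 0.1716
Converged at V/F = 0.1715.

V/F = 0.1715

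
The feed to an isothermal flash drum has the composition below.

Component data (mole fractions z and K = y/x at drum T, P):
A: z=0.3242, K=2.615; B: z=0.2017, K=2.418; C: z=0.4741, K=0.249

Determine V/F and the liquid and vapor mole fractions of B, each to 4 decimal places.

Newton iteration, V/F⁰ = 0.46:
  V/F = 0.4600: g = -0.07046, g' = -1.0511 → V/F = 0.3930
  V/F = 0.3930: g = -0.00114, g' = -1.0219 → V/F = 0.3918
Converged at V/F = 0.3918.
Compositions from xᵢ = zᵢ/(1+V/F(Kᵢ−1)), yᵢ = Kᵢxᵢ:
  A: x = 0.1986, y = 0.5192
  B: x = 0.1297, y = 0.3135
  C: x = 0.6718, y = 0.1673

V/F = 0.3918, x_B = 0.1297, y_B = 0.3135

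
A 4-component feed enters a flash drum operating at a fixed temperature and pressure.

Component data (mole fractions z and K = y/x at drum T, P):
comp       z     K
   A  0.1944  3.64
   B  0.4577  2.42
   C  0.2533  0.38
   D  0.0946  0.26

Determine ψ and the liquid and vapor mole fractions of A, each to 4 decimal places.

Material balance + equilibrium reduce to Σ zᵢ(Kᵢ−1)/(1+ψ(Kᵢ−1)) = 0.
Feasibility: ΣzᵢKᵢ = 1.9361, Σzᵢ/Kᵢ = 1.2730 — both > 1, two phases present.
Iterate (Newton) starting at ψ = 0.5:
  ψ = 0.5000: g = 0.26257, g' = -0.9024 → ψ = 0.7910
  ψ = 0.7910: g = -0.00470, g' = -1.0230 → ψ = 0.7864
Converged at ψ = 0.7864.
Compositions from xᵢ = zᵢ/(1+ψ(Kᵢ−1)), yᵢ = Kᵢxᵢ:
  A: x = 0.0632, y = 0.2300
  B: x = 0.2162, y = 0.5233
  C: x = 0.4943, y = 0.1878
  D: x = 0.2263, y = 0.0588

ψ = 0.7864, x_A = 0.0632, y_A = 0.2300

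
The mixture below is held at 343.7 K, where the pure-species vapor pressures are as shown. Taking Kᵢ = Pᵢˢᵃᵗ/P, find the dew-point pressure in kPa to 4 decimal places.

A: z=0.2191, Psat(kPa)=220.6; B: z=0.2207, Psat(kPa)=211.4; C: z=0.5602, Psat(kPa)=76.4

At the dew point ψ → 1, so Σzᵢ/Kᵢ = 1 with Kᵢ = Pᵢˢᵃᵗ/P ⇒ 1/P = Σzᵢ/Pᵢˢᵃᵗ.
1/P = 0.2191/220.6 + 0.2207/211.4 + 0.5602/76.4 = 0.0093697 ⇒ P = 106.7275 kPa

Pdew = 106.7275 kPa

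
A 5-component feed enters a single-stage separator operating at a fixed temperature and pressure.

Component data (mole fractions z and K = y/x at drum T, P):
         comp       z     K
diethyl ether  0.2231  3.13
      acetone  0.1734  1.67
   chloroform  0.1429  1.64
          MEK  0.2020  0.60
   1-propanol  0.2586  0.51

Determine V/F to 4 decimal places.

V/F = 0.7646

Material balance + equilibrium reduce to Σ zᵢ(Kᵢ−1)/(1+V/F(Kᵢ−1)) = 0.
Check two-phase: ΣzᵢKᵢ = 1.4753 > 1 and Σzᵢ/Kᵢ = 1.1060 > 1, so g(0) = 0.4753 > 0 and g(1) = -0.1060 < 0.
Newton iteration, V/F⁰ = 0.5:
  V/F = 0.5000: g = 0.11760, g' = -0.4741 → V/F = 0.7481
  V/F = 0.7481: g = 0.00713, g' = -0.4324 → V/F = 0.7646
Converged at V/F = 0.7646.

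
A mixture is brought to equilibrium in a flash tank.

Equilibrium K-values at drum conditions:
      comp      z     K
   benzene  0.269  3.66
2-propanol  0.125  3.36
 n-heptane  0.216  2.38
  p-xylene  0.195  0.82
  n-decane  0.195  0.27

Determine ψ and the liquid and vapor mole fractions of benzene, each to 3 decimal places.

ψ = 0.884, x_benzene = 0.080, y_benzene = 0.294

Material balance + equilibrium reduce to Σ zᵢ(Kᵢ−1)/(1+ψ(Kᵢ−1)) = 0.
Feasibility: ΣzᵢKᵢ = 2.131, Σzᵢ/Kᵢ = 1.161 — both > 1, two phases present.
Newton iteration, ψ⁰ = 0.5:
  ψ = 0.500: g = 0.3561, g' = -0.906 → ψ = 0.893
  ψ = 0.893: g = -0.0101, g' = -1.188 → ψ = 0.884
Converged at ψ = 0.884.
Compositions from xᵢ = zᵢ/(1+ψ(Kᵢ−1)), yᵢ = Kᵢxᵢ:
  benzene: x = 0.080, y = 0.294
  2-propanol: x = 0.040, y = 0.136
  n-heptane: x = 0.097, y = 0.232
  p-xylene: x = 0.232, y = 0.190
  n-decane: x = 0.550, y = 0.149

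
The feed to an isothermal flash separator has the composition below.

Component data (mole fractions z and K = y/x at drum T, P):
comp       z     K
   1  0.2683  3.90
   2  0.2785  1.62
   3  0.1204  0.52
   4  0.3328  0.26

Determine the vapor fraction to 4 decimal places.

Iterate (Newton) starting at ψ = 0.5:
  ψ = 0.5000: g = -0.01756, g' = -0.9455 → ψ = 0.4814
Converged at ψ = 0.4814.

ψ = 0.4814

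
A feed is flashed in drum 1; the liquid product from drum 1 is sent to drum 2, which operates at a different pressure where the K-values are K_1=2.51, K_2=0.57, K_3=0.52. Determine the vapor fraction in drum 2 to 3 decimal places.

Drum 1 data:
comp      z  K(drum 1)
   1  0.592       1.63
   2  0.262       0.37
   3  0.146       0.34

Drum 1:
Rachford–Rice: g(ψ₁) = Σ zᵢ(Kᵢ−1)/(1+ψ₁(Kᵢ−1)) = 0.
g(0) = ΣzᵢKᵢ − 1 = 0.112 and g(1) = 1 − Σzᵢ/Kᵢ = -0.501, so a root lies in (0, 1).
Newton–Raphson from ψ₁ = 0.5:
  ψ₁ = 0.500: g = -0.1012, g' = -0.499 → ψ₁ = 0.297
  ψ₁ = 0.297: g = -0.0089, g' = -0.423 → ψ₁ = 0.276
Converged at ψ₁ = 0.276.
Drum-1 compositions:
  1: x = 0.504, y = 0.822
  2: x = 0.317, y = 0.117
  3: x = 0.179, y = 0.061
Drum-2 feed = drum-1 liquid: z₂ = (0.5043, 0.3172, 0.1786).
Drum 2:
Iterate (Newton) starting at ψ₂ = 0.5:
  ψ₂ = 0.500: g = 0.1473, g' = -0.540 → ψ₂ = 0.773
  ψ₂ = 0.773: g = 0.0108, g' = -0.480 → ψ₂ = 0.795
Converged at ψ₂ = 0.795.
  1: x = 0.229, y = 0.575
  2: x = 0.482, y = 0.275
  3: x = 0.289, y = 0.150

V/F (drum 2) = 0.795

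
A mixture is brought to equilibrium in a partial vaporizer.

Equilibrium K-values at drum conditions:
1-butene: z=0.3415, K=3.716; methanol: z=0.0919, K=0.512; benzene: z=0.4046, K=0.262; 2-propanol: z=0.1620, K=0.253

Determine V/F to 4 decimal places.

V/F = 0.2403

Material balance + equilibrium reduce to Σ zᵢ(Kᵢ−1)/(1+V/F(Kᵢ−1)) = 0.
Feasibility: ΣzᵢKᵢ = 1.4631, Σzᵢ/Kᵢ = 2.4560 — both > 1, two phases present.
Newton iteration, V/F⁰ = 0.59:
  V/F = 0.5900: g = -0.45184, g' = -1.3955 → V/F = 0.2662
  V/F = 0.2662: g = -0.03589, g' = -1.3596 → V/F = 0.2398
  V/F = 0.2398: g = 0.00066, g' = -1.4114 → V/F = 0.2403
Converged at V/F = 0.2403.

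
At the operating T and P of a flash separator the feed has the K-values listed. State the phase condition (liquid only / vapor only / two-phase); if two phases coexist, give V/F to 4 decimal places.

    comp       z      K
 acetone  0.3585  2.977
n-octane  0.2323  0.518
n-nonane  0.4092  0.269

two-phase, V/F = 0.2316

ΣzᵢKᵢ = 1.2977; Σzᵢ/Kᵢ = 2.0901.
Both exceed 1, so a two-phase solution exists.
Material balance + equilibrium reduce to Σ zᵢ(Kᵢ−1)/(1+ψ(Kᵢ−1)) = 0.
Iterate (Newton) starting at ψ = 0.5:
  ψ = 0.5000: g = -0.26253, g' = -0.9912 → ψ = 0.2351
  ψ = 0.2351: g = -0.00366, g' = -1.0405 → ψ = 0.2316
Converged at ψ = 0.2316.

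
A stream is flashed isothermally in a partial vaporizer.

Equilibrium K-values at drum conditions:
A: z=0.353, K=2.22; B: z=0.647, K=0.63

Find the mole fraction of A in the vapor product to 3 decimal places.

Material balance + equilibrium reduce to Σ zᵢ(Kᵢ−1)/(1+ψ(Kᵢ−1)) = 0.
g(0) = ΣzᵢKᵢ − 1 = 0.191 and g(1) = 1 − Σzᵢ/Kᵢ = -0.186, so a root lies in (0, 1).
Newton–Raphson from ψ = 0.63:
  ψ = 0.630: g = -0.0686, g' = -0.319 → ψ = 0.415
  ψ = 0.415: g = 0.0033, g' = -0.355 → ψ = 0.424
Converged at ψ = 0.424.
Compositions from xᵢ = zᵢ/(1+ψ(Kᵢ−1)), yᵢ = Kᵢxᵢ:
  A: x = 0.233, y = 0.517
  B: x = 0.767, y = 0.483

y_A = 0.517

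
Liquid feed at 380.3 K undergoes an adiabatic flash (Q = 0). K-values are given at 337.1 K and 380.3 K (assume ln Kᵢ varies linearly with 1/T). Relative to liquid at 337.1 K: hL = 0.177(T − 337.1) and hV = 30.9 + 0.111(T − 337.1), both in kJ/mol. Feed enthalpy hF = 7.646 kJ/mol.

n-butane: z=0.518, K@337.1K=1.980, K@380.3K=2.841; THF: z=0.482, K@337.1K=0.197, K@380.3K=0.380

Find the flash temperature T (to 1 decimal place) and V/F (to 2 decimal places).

T = 342.8 K, V/F = 0.22

Adiabatic flash: solve Rachford–Rice at each trial T, then check hF = ψ·hV(T) + (1−ψ)·hL(T).
  T = 337.1 K: K = (1.980, 0.197), RR gives ψ = 0.153, H_out = 4.735 kJ/mol
  T = 380.3 K: K = (2.841, 0.380), RR gives ψ = 0.574, H_out = 23.737 kJ/mol
  T = 358.7 K: K = (2.398, 0.279), RR gives ψ = 0.374, H_out = 14.837 kJ/mol
  T = 347.9 K: K = (2.185, 0.236), RR gives ψ = 0.271, H_out = 10.097 kJ/mol
  T = 342.5 K: K = (2.082, 0.216), RR gives ψ = 0.215, H_out = 7.522 kJ/mol
  T = 345.2 K: K = (2.133, 0.226), RR gives ψ = 0.244, H_out = 8.832 kJ/mol
  T = 343.9 K: K = (2.108, 0.221), RR gives ψ = 0.230, H_out = 8.207 kJ/mol
Linear interpolation between T = 342.5 (H_out = 7.522) and T = 343.9 (H_out = 8.207) on hF = 7.646 gives T ≈ 342.8 K, at which ψ = 0.22.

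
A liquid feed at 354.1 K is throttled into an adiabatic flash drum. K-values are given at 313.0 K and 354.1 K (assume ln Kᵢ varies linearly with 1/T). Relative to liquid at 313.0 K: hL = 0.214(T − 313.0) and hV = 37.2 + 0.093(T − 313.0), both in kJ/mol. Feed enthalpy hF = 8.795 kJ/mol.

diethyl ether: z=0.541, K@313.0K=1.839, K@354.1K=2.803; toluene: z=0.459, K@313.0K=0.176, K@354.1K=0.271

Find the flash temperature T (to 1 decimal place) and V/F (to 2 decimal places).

T = 319.7 K, V/F = 0.20

Adiabatic flash: solve Rachford–Rice at each trial T, then check hF = ψ·hV(T) + (1−ψ)·hL(T).
  T = 313.0 K: K = (1.839, 0.176), RR gives ψ = 0.109, H_out = 4.072 kJ/mol
  T = 354.1 K: K = (2.803, 0.271), RR gives ψ = 0.488, H_out = 24.507 kJ/mol
  T = 333.6 K: K = (2.301, 0.221), RR gives ψ = 0.342, H_out = 16.283 kJ/mol
  T = 323.3 K: K = (2.065, 0.198), RR gives ψ = 0.244, H_out = 10.959 kJ/mol
  T = 318.1 K: K = (1.949, 0.187), RR gives ψ = 0.182, H_out = 7.740 kJ/mol
  T = 320.7 K: K = (2.007, 0.192), RR gives ψ = 0.214, H_out = 9.405 kJ/mol
  T = 319.4 K: K = (1.978, 0.190), RR gives ψ = 0.198, H_out = 8.588 kJ/mol
Linear interpolation between T = 319.4 (H_out = 8.588) and T = 320.7 (H_out = 9.405) on hF = 8.795 gives T ≈ 319.7 K, at which ψ = 0.20.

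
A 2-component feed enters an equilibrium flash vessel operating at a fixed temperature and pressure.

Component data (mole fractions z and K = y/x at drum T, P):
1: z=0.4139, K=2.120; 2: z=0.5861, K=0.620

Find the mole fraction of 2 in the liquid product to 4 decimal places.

x_2 = 0.7467

Rachford–Rice: g(β) = Σ zᵢ(Kᵢ−1)/(1+β(Kᵢ−1)) = 0.
Check two-phase: ΣzᵢKᵢ = 1.2409 > 1 and Σzᵢ/Kᵢ = 1.1406 > 1, so g(0) = 0.2409 > 0 and g(1) = -0.1406 < 0.
Binary case is linear: z₁(K₁−1)(1+β(K₂−1)) + z₂(K₂−1)(1+β(K₁−1)) = 0
⇒ β = [z₁(K₁−1)+z₂(K₂−1)] / [−(K₁−1)(K₂−1)] = 0.24085/0.42560 = 0.5659
Compositions from xᵢ = zᵢ/(1+β(Kᵢ−1)), yᵢ = Kᵢxᵢ:
  1: x = 0.2533, y = 0.5371
  2: x = 0.7467, y = 0.4629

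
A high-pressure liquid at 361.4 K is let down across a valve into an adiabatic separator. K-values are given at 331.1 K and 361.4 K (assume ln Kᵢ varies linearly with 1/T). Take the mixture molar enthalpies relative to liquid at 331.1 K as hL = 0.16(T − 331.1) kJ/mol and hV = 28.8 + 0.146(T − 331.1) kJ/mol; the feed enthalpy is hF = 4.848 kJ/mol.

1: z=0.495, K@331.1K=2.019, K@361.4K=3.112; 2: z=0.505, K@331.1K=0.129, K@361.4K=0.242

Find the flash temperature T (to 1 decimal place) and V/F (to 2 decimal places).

T = 335.6 K, V/F = 0.14

Adiabatic flash: solve Rachford–Rice at each trial T, then check hF = ψ·hV(T) + (1−ψ)·hL(T).
  T = 331.1 K: K = (2.019, 0.129), RR gives ψ = 0.073, H_out = 2.095 kJ/mol
  T = 361.4 K: K = (3.112, 0.242), RR gives ψ = 0.414, H_out = 16.593 kJ/mol
  T = 346.2 K: K = (2.529, 0.179), RR gives ψ = 0.273, H_out = 10.207 kJ/mol
  T = 338.6 K: K = (2.263, 0.152), RR gives ψ = 0.184, H_out = 6.487 kJ/mol
  T = 334.9 K: K = (2.141, 0.140), RR gives ψ = 0.133, H_out = 4.437 kJ/mol
  T = 336.8 K: K = (2.203, 0.146), RR gives ψ = 0.160, H_out = 5.514 kJ/mol
Linear interpolation between T = 334.9 (H_out = 4.437) and T = 336.8 (H_out = 5.514) on hF = 4.848 gives T ≈ 335.6 K, at which ψ = 0.14.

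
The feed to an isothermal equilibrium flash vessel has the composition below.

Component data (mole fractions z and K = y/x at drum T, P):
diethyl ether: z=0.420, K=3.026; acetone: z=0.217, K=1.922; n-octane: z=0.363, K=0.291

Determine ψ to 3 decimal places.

Rachford–Rice: g(ψ) = Σ zᵢ(Kᵢ−1)/(1+ψ(Kᵢ−1)) = 0.
g(0) = ΣzᵢKᵢ − 1 = 0.794 and g(1) = 1 − Σzᵢ/Kᵢ = -0.499, so a root lies in (0, 1).
Newton–Raphson from ψ = 0.5:
  ψ = 0.500: g = 0.1609, g' = -0.950 → ψ = 0.669
  ψ = 0.669: g = -0.0051, g' = -1.042 → ψ = 0.665
Converged at ψ = 0.665.

ψ = 0.665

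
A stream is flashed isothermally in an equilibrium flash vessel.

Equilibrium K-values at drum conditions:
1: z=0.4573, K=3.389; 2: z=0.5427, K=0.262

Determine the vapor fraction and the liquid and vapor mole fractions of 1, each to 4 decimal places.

ψ = 0.3925, x_1 = 0.2360, y_1 = 0.7998

Rachford–Rice: g(ψ) = Σ zᵢ(Kᵢ−1)/(1+ψ(Kᵢ−1)) = 0.
Feasibility: ΣzᵢKᵢ = 1.6920, Σzᵢ/Kᵢ = 2.2063 — both > 1, two phases present.
Newton iteration, ψ⁰ = 0.66:
  ψ = 0.6600: g = -0.35687, g' = -1.5166 → ψ = 0.4247
  ψ = 0.4247: g = -0.04106, g' = -1.2701 → ψ = 0.3924
  ψ = 0.3924: g = 0.00015, g' = -1.2810 → ψ = 0.3925
Converged at ψ = 0.3925.
Compositions from xᵢ = zᵢ/(1+ψ(Kᵢ−1)), yᵢ = Kᵢxᵢ:
  1: x = 0.2360, y = 0.7998
  2: x = 0.7640, y = 0.2002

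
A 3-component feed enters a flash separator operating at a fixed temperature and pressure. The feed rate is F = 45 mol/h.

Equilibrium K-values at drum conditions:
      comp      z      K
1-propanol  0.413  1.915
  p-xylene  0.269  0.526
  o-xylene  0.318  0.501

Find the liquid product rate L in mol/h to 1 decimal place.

Rachford–Rice: g(V/F) = Σ zᵢ(Kᵢ−1)/(1+V/F(Kᵢ−1)) = 0.
g(0) = ΣzᵢKᵢ − 1 = 0.092 and g(1) = 1 − Σzᵢ/Kᵢ = -0.362, so a root lies in (0, 1).
Newton iteration, V/F⁰ = 0.58:
  V/F = 0.580: g = -0.1523, g' = -0.419 → V/F = 0.217
  V/F = 0.217: g = -0.0047, g' = -0.415 → V/F = 0.205
  V/F = 0.205: g = 0.0000, g' = -0.417 → V/F = 0.206
Converged at V/F = 0.206.
Then V = V/F·F = 0.2055·45 = 9.2 mol/h and L = F − V = 35.8 mol/h.

L = 35.8 mol/h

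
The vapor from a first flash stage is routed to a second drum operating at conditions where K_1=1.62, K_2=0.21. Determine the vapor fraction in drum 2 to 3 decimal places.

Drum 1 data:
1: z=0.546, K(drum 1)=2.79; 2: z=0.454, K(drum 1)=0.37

V/F (drum 2) = 0.478

Drum 1:
Let ψ₁ = V/F and solve Σ zᵢ(Kᵢ−1)/(1+ψ₁(Kᵢ−1)) = 0.
Feasibility: ΣzᵢKᵢ = 1.691, Σzᵢ/Kᵢ = 1.423 — both > 1, two phases present.
Binary case is linear: z₁(K₁−1)(1+ψ₁(K₂−1)) + z₂(K₂−1)(1+ψ₁(K₁−1)) = 0
⇒ ψ₁ = [z₁(K₁−1)+z₂(K₂−1)] / [−(K₁−1)(K₂−1)] = 0.6913/1.1277 = 0.613
Drum-1 compositions:
  1: x = 0.260, y = 0.726
  2: x = 0.740, y = 0.274
Drum-2 feed = drum-1 vapor: z₂ = (0.7263, 0.2737).
Drum 2:
Material balance + equilibrium reduce to Σ zᵢ(Kᵢ−1)/(1+ψ₂(Kᵢ−1)) = 0.
Feasibility: ΣzᵢKᵢ = 1.234, Σzᵢ/Kᵢ = 1.752 — both > 1, two phases present.
Binary case is linear: z₁(K₁−1)(1+ψ₂(K₂−1)) + z₂(K₂−1)(1+ψ₂(K₁−1)) = 0
⇒ ψ₂ = [z₁(K₁−1)+z₂(K₂−1)] / [−(K₁−1)(K₂−1)] = 0.2341/0.4898 = 0.478
  1: x = 0.560, y = 0.908
  2: x = 0.440, y = 0.092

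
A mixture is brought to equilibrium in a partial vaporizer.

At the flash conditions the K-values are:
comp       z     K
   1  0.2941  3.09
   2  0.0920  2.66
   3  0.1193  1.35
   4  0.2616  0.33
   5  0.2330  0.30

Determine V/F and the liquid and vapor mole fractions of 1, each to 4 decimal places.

Rachford–Rice: g(V/F) = Σ zᵢ(Kᵢ−1)/(1+V/F(Kᵢ−1)) = 0.
Feasibility: ΣzᵢKᵢ = 1.4708, Σzᵢ/Kᵢ = 1.7875 — both > 1, two phases present.
Iterate (Newton) starting at V/F = 0.5:
  V/F = 0.5000: g = -0.09493, g' = -0.9292 → V/F = 0.3978
  V/F = 0.3978: g = -0.00079, g' = -0.9238 → V/F = 0.3970
Converged at V/F = 0.3970.
Compositions from xᵢ = zᵢ/(1+V/F(Kᵢ−1)), yᵢ = Kᵢxᵢ:
  1: x = 0.1607, y = 0.4967
  2: x = 0.0555, y = 0.1475
  3: x = 0.1047, y = 0.1414
  4: x = 0.3564, y = 0.1176
  5: x = 0.3227, y = 0.0968

V/F = 0.3970, x_1 = 0.1607, y_1 = 0.4967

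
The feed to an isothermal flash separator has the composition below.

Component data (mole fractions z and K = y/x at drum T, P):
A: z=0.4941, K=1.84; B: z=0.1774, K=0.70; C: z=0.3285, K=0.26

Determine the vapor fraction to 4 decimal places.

Rachford–Rice: g(ψ) = Σ zᵢ(Kᵢ−1)/(1+ψ(Kᵢ−1)) = 0.
Feasibility: ΣzᵢKᵢ = 1.1187, Σzᵢ/Kᵢ = 1.7854 — both > 1, two phases present.
Iterate (Newton) starting at ψ = 0.68:
  ψ = 0.6800: g = -0.29201, g' = -0.8953 → ψ = 0.3538
  ψ = 0.3538: g = -0.06890, g' = -0.5573 → ψ = 0.2302
  ψ = 0.2302: g = -0.00237, g' = -0.5246 → ψ = 0.2257
Converged at ψ = 0.2257.

ψ = 0.2257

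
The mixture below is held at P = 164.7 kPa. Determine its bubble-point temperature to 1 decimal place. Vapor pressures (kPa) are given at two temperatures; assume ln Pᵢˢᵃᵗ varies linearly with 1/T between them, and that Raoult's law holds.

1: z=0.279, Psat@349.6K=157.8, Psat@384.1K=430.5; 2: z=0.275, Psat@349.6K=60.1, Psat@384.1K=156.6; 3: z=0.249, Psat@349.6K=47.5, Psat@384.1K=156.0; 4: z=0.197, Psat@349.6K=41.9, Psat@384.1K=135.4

T = 372.6 K

Bubble-point temperature: ΣzᵢPᵢˢᵃᵗ(T) = P. Interpolate ln Pᵢˢᵃᵗ = aᵢ + bᵢ/T.
  T = 349.6 K: ΣzᵢPᵢˢᵃᵗ = 80.64 kPa
  T = 384.1 K: ΣzᵢPᵢˢᵃᵗ = 228.69 kPa
  T = 366.9 K: ΣzᵢPᵢˢᵃᵗ = 139.25 kPa
  T = 375.5 K: ΣzᵢPᵢˢᵃᵗ = 179.43 kPa
  T = 371.2 K: ΣzᵢPᵢˢᵃᵗ = 158.29 kPa
  T = 373.4 K: ΣzᵢPᵢˢᵃᵗ = 168.83 kPa
  T = 372.3 K: ΣzᵢPᵢˢᵃᵗ = 163.49 kPa
  T = 372.9 K: ΣzᵢPᵢˢᵃᵗ = 166.39 kPa
Interpolating between 372.3 K and 372.9 K gives T ≈ 372.6 K.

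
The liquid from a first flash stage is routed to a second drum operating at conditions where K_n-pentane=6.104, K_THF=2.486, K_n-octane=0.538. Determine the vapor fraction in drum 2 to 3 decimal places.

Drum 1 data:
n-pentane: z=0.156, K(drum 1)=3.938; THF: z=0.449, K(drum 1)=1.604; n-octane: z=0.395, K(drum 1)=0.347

V/F (drum 2) = 0.540

Drum 1:
Rachford–Rice: g(ψ₁) = Σ zᵢ(Kᵢ−1)/(1+ψ₁(Kᵢ−1)) = 0.
Check two-phase: ΣzᵢKᵢ = 1.472 > 1 and Σzᵢ/Kᵢ = 1.458 > 1, so g(0) = 0.472 > 0 and g(1) = -0.458 < 0.
Newton–Raphson from ψ₁ = 0.64:
  ψ₁ = 0.640: g = -0.0884, g' = -0.745 → ψ₁ = 0.521
  ψ₁ = 0.521: g = -0.0037, g' = -0.692 → ψ₁ = 0.516
Converged at ψ₁ = 0.516.
Drum-1 compositions:
  n-pentane: x = 0.062, y = 0.244
  THF: x = 0.342, y = 0.549
  n-octane: x = 0.596, y = 0.207
Drum-2 feed = drum-1 liquid: z₂ = (0.0620, 0.3423, 0.5957).
Drum 2:
Let ψ₂ = V/F and solve Σ zᵢ(Kᵢ−1)/(1+ψ₂(Kᵢ−1)) = 0.
Check two-phase: ΣzᵢKᵢ = 1.550 > 1 and Σzᵢ/Kᵢ = 1.255 > 1, so g(0) = 0.550 > 0 and g(1) = -0.255 < 0.
Iterate (Newton) starting at ψ₂ = 0.5:
  ψ₂ = 0.500: g = 0.0231, g' = -0.592 → ψ₂ = 0.539
  ψ₂ = 0.539: g = 0.0004, g' = -0.573 → ψ₂ = 0.540
Converged at ψ₂ = 0.540.
  n-pentane: x = 0.017, y = 0.101
  THF: x = 0.190, y = 0.472
  n-octane: x = 0.794, y = 0.427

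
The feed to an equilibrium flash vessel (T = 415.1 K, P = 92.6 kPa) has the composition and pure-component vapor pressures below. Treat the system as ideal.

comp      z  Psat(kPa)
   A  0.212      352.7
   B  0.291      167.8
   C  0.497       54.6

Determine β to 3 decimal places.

Raoult's law: Kᵢ = Pᵢˢᵃᵗ/P = Pᵢˢᵃᵗ/92.6.
  K_A = 352.7/92.6 = 3.80886, K_B = 167.8/92.6 = 1.81210, K_C = 54.6/92.6 = 0.58963
Let β = V/F and solve Σ zᵢ(Kᵢ−1)/(1+β(Kᵢ−1)) = 0.
Check two-phase: ΣzᵢKᵢ = 1.628 > 1 and Σzᵢ/Kᵢ = 1.059 > 1, so g(0) = 0.628 > 0 and g(1) = -0.059 < 0.
Newton–Raphson from β = 0.51:
  β = 0.510: g = 0.1540, g' = -0.512 → β = 0.810
  β = 0.810: g = 0.0187, g' = -0.414 → β = 0.856
Converged at β = 0.856.

β = 0.856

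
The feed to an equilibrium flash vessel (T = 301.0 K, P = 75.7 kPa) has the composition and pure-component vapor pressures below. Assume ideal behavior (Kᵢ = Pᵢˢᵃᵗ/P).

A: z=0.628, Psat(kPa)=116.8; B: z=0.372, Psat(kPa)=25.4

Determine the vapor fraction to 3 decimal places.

ψ = 0.260

Raoult's law: Kᵢ = Pᵢˢᵃᵗ/P = Pᵢˢᵃᵗ/75.7.
  K_A = 116.8/75.7 = 1.54293, K_B = 25.4/75.7 = 0.33554
Binary case is linear: z₁(K₁−1)(1+ψ(K₂−1)) + z₂(K₂−1)(1+ψ(K₁−1)) = 0
⇒ ψ = [z₁(K₁−1)+z₂(K₂−1)] / [−(K₁−1)(K₂−1)] = 0.0938/0.3608 = 0.260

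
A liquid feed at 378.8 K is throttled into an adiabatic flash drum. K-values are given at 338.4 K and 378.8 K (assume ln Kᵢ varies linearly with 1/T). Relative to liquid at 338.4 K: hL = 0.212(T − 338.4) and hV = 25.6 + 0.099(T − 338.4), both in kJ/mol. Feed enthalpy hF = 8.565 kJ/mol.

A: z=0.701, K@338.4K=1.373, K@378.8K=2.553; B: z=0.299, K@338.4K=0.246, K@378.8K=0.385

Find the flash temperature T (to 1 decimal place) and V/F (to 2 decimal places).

Adiabatic flash: solve Rachford–Rice at each trial T, then check hF = ψ·hV(T) + (1−ψ)·hL(T).
  T = 338.4 K: K = (1.373, 0.246), RR gives ψ = 0.128, H_out = 3.279 kJ/mol
  T = 378.8 K: K = (2.553, 0.385), RR gives ψ = 0.947, H_out = 28.491 kJ/mol
  T = 358.6 K: K = (1.905, 0.312), RR gives ψ = 0.688, H_out = 20.327 kJ/mol
  T = 348.5 K: K = (1.625, 0.278), RR gives ψ = 0.492, H_out = 14.183 kJ/mol
  T = 343.4 K: K = (1.494, 0.262), RR gives ψ = 0.344, H_out = 9.681 kJ/mol
  T = 340.9 K: K = (1.433, 0.254), RR gives ψ = 0.248, H_out = 6.821 kJ/mol
  T = 342.1 K: K = (1.462, 0.257), RR gives ψ = 0.297, H_out = 8.264 kJ/mol
Linear interpolation between T = 342.1 (H_out = 8.264) and T = 343.4 (H_out = 9.681) on hF = 8.565 gives T ≈ 342.4 K, at which ψ = 0.31.

T = 342.4 K, V/F = 0.31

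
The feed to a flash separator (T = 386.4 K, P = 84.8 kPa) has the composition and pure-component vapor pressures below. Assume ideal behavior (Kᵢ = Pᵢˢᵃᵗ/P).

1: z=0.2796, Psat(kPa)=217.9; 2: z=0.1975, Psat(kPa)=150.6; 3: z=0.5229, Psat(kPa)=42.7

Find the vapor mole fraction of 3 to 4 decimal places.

y_3 = 0.3553

Raoult's law: Kᵢ = Pᵢˢᵃᵗ/P = Pᵢˢᵃᵗ/84.8.
  K_1 = 217.9/84.8 = 2.569575, K_2 = 150.6/84.8 = 1.775943, K_3 = 42.7/84.8 = 0.503538
Material balance + equilibrium reduce to Σ zᵢ(Kᵢ−1)/(1+β(Kᵢ−1)) = 0.
g(0) = ΣzᵢKᵢ − 1 = 0.3325 and g(1) = 1 − Σzᵢ/Kᵢ = -0.2585, so a root lies in (0, 1).
Newton iteration, β⁰ = 0.41:
  β = 0.4100: g = 0.05733, g' = -0.5266 → β = 0.5189
  β = 0.5189: g = 0.00145, g' = -0.5035 → β = 0.5218
Converged at β = 0.5218.
Compositions from xᵢ = zᵢ/(1+β(Kᵢ−1)), yᵢ = Kᵢxᵢ:
  1: x = 0.1537, y = 0.3950
  2: x = 0.1406, y = 0.2497
  3: x = 0.7057, y = 0.3553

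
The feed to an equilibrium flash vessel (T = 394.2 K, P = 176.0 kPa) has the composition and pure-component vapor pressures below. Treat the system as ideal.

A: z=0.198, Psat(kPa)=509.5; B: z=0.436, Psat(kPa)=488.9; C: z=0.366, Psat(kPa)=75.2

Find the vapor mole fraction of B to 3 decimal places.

y_B = 0.464

Raoult's law: Kᵢ = Pᵢˢᵃᵗ/P = Pᵢˢᵃᵗ/176.0.
  K_A = 509.5/176.0 = 2.89489, K_B = 488.9/176.0 = 2.77784, K_C = 75.2/176.0 = 0.42727
Material balance + equilibrium reduce to Σ zᵢ(Kᵢ−1)/(1+V/F(Kᵢ−1)) = 0.
g(0) = ΣzᵢKᵢ − 1 = 0.941 and g(1) = 1 − Σzᵢ/Kᵢ = -0.082, so a root lies in (0, 1).
Newton iteration, V/F⁰ = 0.5:
  V/F = 0.500: g = 0.3093, g' = -0.809 → V/F = 0.882
  V/F = 0.882: g = 0.0186, g' = -0.799 → V/F = 0.905
Converged at V/F = 0.905.
Compositions from xᵢ = zᵢ/(1+V/F(Kᵢ−1)), yᵢ = Kᵢxᵢ:
  A: x = 0.073, y = 0.211
  B: x = 0.167, y = 0.464
  C: x = 0.760, y = 0.325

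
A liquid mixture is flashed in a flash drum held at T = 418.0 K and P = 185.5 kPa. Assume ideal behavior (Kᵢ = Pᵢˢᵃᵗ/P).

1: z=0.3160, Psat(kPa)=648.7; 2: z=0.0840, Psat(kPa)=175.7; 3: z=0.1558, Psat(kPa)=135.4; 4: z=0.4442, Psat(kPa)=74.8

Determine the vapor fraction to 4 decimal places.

ψ = 0.3934

Raoult's law: Kᵢ = Pᵢˢᵃᵗ/P = Pᵢˢᵃᵗ/185.5.
  K_1 = 648.7/185.5 = 3.497035, K_2 = 175.7/185.5 = 0.947170, K_3 = 135.4/185.5 = 0.729919, K_4 = 74.8/185.5 = 0.403235
Rachford–Rice: g(ψ) = Σ zᵢ(Kᵢ−1)/(1+ψ(Kᵢ−1)) = 0.
Check two-phase: ΣzᵢKᵢ = 1.4775 > 1 and Σzᵢ/Kᵢ = 1.4941 > 1, so g(0) = 0.4775 > 0 and g(1) = -0.4941 < 0.
Newton–Raphson from ψ = 0.5:
  ψ = 0.5000: g = -0.08010, g' = -0.7265 → ψ = 0.3897
  ψ = 0.3897: g = 0.00290, g' = -0.7891 → ψ = 0.3934
Converged at ψ = 0.3934.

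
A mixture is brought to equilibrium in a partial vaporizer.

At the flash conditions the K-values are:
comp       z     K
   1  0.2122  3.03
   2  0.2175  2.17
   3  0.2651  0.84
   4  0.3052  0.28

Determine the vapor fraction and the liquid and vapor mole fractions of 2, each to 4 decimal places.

ψ = 0.4792, x_2 = 0.1394, y_2 = 0.3024

Material balance + equilibrium reduce to Σ zᵢ(Kᵢ−1)/(1+ψ(Kᵢ−1)) = 0.
g(0) = ΣzᵢKᵢ − 1 = 0.4231 and g(1) = 1 − Σzᵢ/Kᵢ = -0.5759, so a root lies in (0, 1).
Iterate (Newton) starting at ψ = 0.5:
  ψ = 0.5000: g = -0.01512, g' = -0.7282 → ψ = 0.4792
Converged at ψ = 0.4792.
Compositions from xᵢ = zᵢ/(1+ψ(Kᵢ−1)), yᵢ = Kᵢxᵢ:
  1: x = 0.1076, y = 0.3259
  2: x = 0.1394, y = 0.3024
  3: x = 0.2871, y = 0.2412
  4: x = 0.4660, y = 0.1305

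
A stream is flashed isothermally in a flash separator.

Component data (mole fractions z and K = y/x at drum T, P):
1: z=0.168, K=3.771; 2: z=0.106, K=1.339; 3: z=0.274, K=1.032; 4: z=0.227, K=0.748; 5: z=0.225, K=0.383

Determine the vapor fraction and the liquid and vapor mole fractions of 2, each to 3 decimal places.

Newton–Raphson from ψ = 0.5:
  ψ = 0.500: g = -0.0317, g' = -0.434 → ψ = 0.427
  ψ = 0.427: g = 0.0007, g' = -0.456 → ψ = 0.429
Converged at ψ = 0.429.
Compositions from xᵢ = zᵢ/(1+ψ(Kᵢ−1)), yᵢ = Kᵢxᵢ:
  1: x = 0.077, y = 0.290
  2: x = 0.093, y = 0.124
  3: x = 0.270, y = 0.279
  4: x = 0.254, y = 0.190
  5: x = 0.306, y = 0.117

ψ = 0.429, x_2 = 0.093, y_2 = 0.124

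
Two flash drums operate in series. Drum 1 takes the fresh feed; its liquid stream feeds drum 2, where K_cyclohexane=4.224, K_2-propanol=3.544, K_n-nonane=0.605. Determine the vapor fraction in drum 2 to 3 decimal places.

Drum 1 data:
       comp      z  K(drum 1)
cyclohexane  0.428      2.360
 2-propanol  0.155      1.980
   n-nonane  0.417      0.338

Drum 1:
Newton iteration, ψ₁⁰ = 0.5:
  ψ₁ = 0.500: g = 0.0358, g' = -0.756 → ψ₁ = 0.547
Converged at ψ₁ = 0.547.
Drum-1 compositions:
  cyclohexane: x = 0.245, y = 0.579
  2-propanol: x = 0.101, y = 0.200
  n-nonane: x = 0.654, y = 0.221
Drum-2 feed = drum-1 liquid: z₂ = (0.2454, 0.1009, 0.6536).
Drum 2:
Newton–Raphson from ψ₂ = 0.5:
  ψ₂ = 0.500: g = 0.0942, g' = -0.659 → ψ₂ = 0.643
  ψ₂ = 0.643: g = 0.0088, g' = -0.547 → ψ₂ = 0.659
Converged at ψ₂ = 0.659.
  cyclohexane: x = 0.079, y = 0.332
  2-propanol: x = 0.038, y = 0.134
  n-nonane: x = 0.884, y = 0.535

V/F (drum 2) = 0.659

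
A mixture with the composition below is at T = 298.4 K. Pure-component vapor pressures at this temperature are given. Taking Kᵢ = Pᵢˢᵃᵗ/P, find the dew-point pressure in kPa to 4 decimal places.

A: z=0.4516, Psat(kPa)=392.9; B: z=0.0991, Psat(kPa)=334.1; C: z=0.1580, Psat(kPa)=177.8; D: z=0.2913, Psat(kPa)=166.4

Pdew = 244.7825 kPa

At the dew point ψ → 1, so Σzᵢ/Kᵢ = 1 with Kᵢ = Pᵢˢᵃᵗ/P ⇒ 1/P = Σzᵢ/Pᵢˢᵃᵗ.
1/P = 0.4516/392.9 + 0.0991/334.1 + 0.1580/177.8 + 0.2913/166.4 = 0.0040853 ⇒ P = 244.7825 kPa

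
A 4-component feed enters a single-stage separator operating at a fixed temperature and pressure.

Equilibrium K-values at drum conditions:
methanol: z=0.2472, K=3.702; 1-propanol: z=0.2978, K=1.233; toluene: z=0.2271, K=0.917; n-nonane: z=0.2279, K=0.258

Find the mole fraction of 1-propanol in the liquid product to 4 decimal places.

Rachford–Rice: g(β) = Σ zᵢ(Kᵢ−1)/(1+β(Kᵢ−1)) = 0.
Check two-phase: ΣzᵢKᵢ = 1.5494 > 1 and Σzᵢ/Kᵢ = 1.4393 > 1, so g(0) = 0.5494 > 0 and g(1) = -0.4393 < 0.
Iterate (Newton) starting at β = 0.5:
  β = 0.5000: g = 0.05775, g' = -0.6583 → β = 0.5877
  β = 0.5877: g = -0.00057, g' = -0.6783 → β = 0.5869
Converged at β = 0.5869.
Compositions from xᵢ = zᵢ/(1+β(Kᵢ−1)), yᵢ = Kᵢxᵢ:
  methanol: x = 0.0956, y = 0.3539
  1-propanol: x = 0.2620, y = 0.3230
  toluene: x = 0.2387, y = 0.2189
  n-nonane: x = 0.4037, y = 0.1042

x_1-propanol = 0.2620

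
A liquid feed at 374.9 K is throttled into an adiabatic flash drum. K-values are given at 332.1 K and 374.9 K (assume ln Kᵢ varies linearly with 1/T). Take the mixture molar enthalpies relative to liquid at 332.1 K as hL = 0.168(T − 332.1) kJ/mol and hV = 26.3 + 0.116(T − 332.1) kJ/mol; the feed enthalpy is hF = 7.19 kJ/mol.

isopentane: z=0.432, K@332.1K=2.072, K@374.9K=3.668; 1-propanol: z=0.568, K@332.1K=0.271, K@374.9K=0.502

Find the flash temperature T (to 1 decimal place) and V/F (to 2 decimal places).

T = 341.5 K, V/F = 0.22

Adiabatic flash: solve Rachford–Rice at each trial T, then check hF = ψ·hV(T) + (1−ψ)·hL(T).
  T = 332.1 K: K = (2.072, 0.271), RR gives ψ = 0.063, H_out = 1.650 kJ/mol
  T = 374.9 K: K = (3.668, 0.502), RR gives ψ = 0.655, H_out = 22.949 kJ/mol
  T = 353.5 K: K = (2.805, 0.376), RR gives ψ = 0.377, H_out = 13.100 kJ/mol
  T = 342.8 K: K = (2.422, 0.321), RR gives ψ = 0.237, H_out = 7.889 kJ/mol
  T = 337.5 K: K = (2.245, 0.295), RR gives ψ = 0.157, H_out = 4.987 kJ/mol
  T = 340.1 K: K = (2.331, 0.308), RR gives ψ = 0.197, H_out = 6.448 kJ/mol
  T = 341.5 K: K = (2.378, 0.314), RR gives ψ = 0.218, H_out = 7.204 kJ/mol
Linear interpolation between T = 340.1 (H_out = 6.448) and T = 341.5 (H_out = 7.204) on hF = 7.19 gives T ≈ 341.5 K, at which ψ = 0.22.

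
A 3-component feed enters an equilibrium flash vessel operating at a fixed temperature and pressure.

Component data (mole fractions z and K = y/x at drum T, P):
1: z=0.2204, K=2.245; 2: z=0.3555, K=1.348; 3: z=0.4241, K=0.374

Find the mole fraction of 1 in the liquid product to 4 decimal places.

x_1 = 0.1653

Rachford–Rice: g(V/F) = Σ zᵢ(Kᵢ−1)/(1+V/F(Kᵢ−1)) = 0.
g(0) = ΣzᵢKᵢ − 1 = 0.1326 and g(1) = 1 − Σzᵢ/Kᵢ = -0.4959, so a root lies in (0, 1).
Iterate (Newton) starting at V/F = 0.51:
  V/F = 0.5100: g = -0.11710, g' = -0.5175 → V/F = 0.2837
  V/F = 0.2837: g = -0.00745, g' = -0.4679 → V/F = 0.2678
Converged at V/F = 0.2678.
Compositions from xᵢ = zᵢ/(1+V/F(Kᵢ−1)), yᵢ = Kᵢxᵢ:
  1: x = 0.1653, y = 0.3711
  2: x = 0.3252, y = 0.4384
  3: x = 0.5095, y = 0.1906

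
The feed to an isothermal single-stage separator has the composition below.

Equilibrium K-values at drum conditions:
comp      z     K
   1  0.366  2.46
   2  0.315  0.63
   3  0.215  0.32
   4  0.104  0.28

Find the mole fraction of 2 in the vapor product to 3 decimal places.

Rachford–Rice: g(V/F) = Σ zᵢ(Kᵢ−1)/(1+V/F(Kᵢ−1)) = 0.
g(0) = ΣzᵢKᵢ − 1 = 0.197 and g(1) = 1 − Σzᵢ/Kᵢ = -0.692, so a root lies in (0, 1).
Newton iteration, V/F⁰ = 0.5:
  V/F = 0.500: g = -0.1726, g' = -0.685 → V/F = 0.248
  V/F = 0.248: g = -0.0031, g' = -0.696 → V/F = 0.244
Converged at V/F = 0.244.
Compositions from xᵢ = zᵢ/(1+V/F(Kᵢ−1)), yᵢ = Kᵢxᵢ:
  1: x = 0.270, y = 0.664
  2: x = 0.346, y = 0.218
  3: x = 0.258, y = 0.082
  4: x = 0.126, y = 0.035

y_2 = 0.218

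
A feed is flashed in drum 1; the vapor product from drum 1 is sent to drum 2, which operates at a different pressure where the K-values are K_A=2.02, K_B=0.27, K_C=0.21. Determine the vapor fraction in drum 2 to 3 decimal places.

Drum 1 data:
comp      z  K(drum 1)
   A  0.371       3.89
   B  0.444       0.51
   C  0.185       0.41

V/F (drum 2) = 0.398

Drum 1:
Rachford–Rice: g(ψ₁) = Σ zᵢ(Kᵢ−1)/(1+ψ₁(Kᵢ−1)) = 0.
Feasibility: ΣzᵢKᵢ = 1.745, Σzᵢ/Kᵢ = 1.417 — both > 1, two phases present.
Newton–Raphson from ψ₁ = 0.34:
  ψ₁ = 0.340: g = 0.1432, g' = -1.043 → ψ₁ = 0.477
  ψ₁ = 0.477: g = 0.0147, g' = -0.854 → ψ₁ = 0.495
Converged at ψ₁ = 0.495.
Drum-1 compositions:
  A: x = 0.153, y = 0.594
  B: x = 0.586, y = 0.299
  C: x = 0.261, y = 0.107
Drum-2 feed = drum-1 vapor: z₂ = (0.5940, 0.2989, 0.1071).
Drum 2:
Let ψ₂ = V/F and solve Σ zᵢ(Kᵢ−1)/(1+ψ₂(Kᵢ−1)) = 0.
Feasibility: ΣzᵢKᵢ = 1.303, Σzᵢ/Kᵢ = 1.911 — both > 1, two phases present.
Newton–Raphson from ψ₂ = 0.5:
  ψ₂ = 0.500: g = -0.0822, g' = -0.849 → ψ₂ = 0.403
  ψ₂ = 0.403: g = -0.0040, g' = -0.774 → ψ₂ = 0.398
Converged at ψ₂ = 0.398.
  A: x = 0.422, y = 0.853
  B: x = 0.421, y = 0.114
  C: x = 0.156, y = 0.033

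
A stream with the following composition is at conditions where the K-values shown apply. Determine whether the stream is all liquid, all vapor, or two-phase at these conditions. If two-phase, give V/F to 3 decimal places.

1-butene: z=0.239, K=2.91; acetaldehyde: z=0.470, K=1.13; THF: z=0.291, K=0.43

ΣzᵢKᵢ = 1.352; Σzᵢ/Kᵢ = 1.175.
Both exceed 1, so a two-phase solution exists.
Let ψ = V/F and solve Σ zᵢ(Kᵢ−1)/(1+ψ(Kᵢ−1)) = 0.
Newton iteration, ψ⁰ = 0.5:
  ψ = 0.500: g = 0.0589, g' = -0.420 → ψ = 0.640
  ψ = 0.640: g = 0.0006, g' = -0.418 → ψ = 0.642
Converged at ψ = 0.642.

two-phase, V/F = 0.642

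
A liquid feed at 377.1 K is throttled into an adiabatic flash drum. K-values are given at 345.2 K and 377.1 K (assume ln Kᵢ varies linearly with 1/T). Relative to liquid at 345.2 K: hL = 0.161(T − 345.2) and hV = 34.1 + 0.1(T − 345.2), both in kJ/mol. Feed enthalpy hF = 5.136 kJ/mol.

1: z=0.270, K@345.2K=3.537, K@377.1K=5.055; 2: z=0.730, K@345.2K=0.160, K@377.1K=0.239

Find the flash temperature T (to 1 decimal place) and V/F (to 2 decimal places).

T = 357.3 K, V/F = 0.10

Adiabatic flash: solve Rachford–Rice at each trial T, then check hF = ψ·hV(T) + (1−ψ)·hL(T).
  T = 345.2 K: K = (3.537, 0.160), RR gives ψ = 0.034, H_out = 1.149 kJ/mol
  T = 377.1 K: K = (5.055, 0.239), RR gives ψ = 0.175, H_out = 10.756 kJ/mol
  T = 361.1 K: K = (4.260, 0.197), RR gives ψ = 0.112, H_out = 6.282 kJ/mol
  T = 353.1 K: K = (3.887, 0.178), RR gives ψ = 0.076, H_out = 3.814 kJ/mol
  T = 357.1 K: K = (4.071, 0.187), RR gives ψ = 0.095, H_out = 5.072 kJ/mol
  T = 359.1 K: K = (4.165, 0.192), RR gives ψ = 0.104, H_out = 5.683 kJ/mol
Linear interpolation between T = 357.1 (H_out = 5.072) and T = 359.1 (H_out = 5.683) on hF = 5.136 gives T ≈ 357.3 K, at which ψ = 0.10.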